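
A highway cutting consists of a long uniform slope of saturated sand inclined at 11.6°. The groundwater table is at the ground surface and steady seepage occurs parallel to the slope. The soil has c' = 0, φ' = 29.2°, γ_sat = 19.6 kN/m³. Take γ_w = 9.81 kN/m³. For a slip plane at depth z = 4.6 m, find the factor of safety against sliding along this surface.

FS = 1.36

With seepage parallel to the slope and the water table at the surface, the effective normal stress on the slip plane uses the buoyant unit weight γ' = γ_sat − γ_w while the driving shear stress uses γ_sat:
FS = [c' + γ' z cos²β tanφ'] / [γ_sat z sinβ cosβ]
(For c' = 0 this reduces to FS = (γ'/γ_sat)·tanφ'/tanβ.)
γ' = 19.6 − 9.81 = 9.79 kN/m³
Numerator = 0.0 + 9.79·4.6·cos²11.6°·tan29.2° = 0.0 + 9.79·4.6·0.9596·0.5589 = 24.151 kPa
Denominator = 19.6·4.6·sin11.6°·cos11.6° = 19.6·4.6·0.2011·0.9796 = 17.759 kPa
FS = 24.151 / 17.759 = 1.360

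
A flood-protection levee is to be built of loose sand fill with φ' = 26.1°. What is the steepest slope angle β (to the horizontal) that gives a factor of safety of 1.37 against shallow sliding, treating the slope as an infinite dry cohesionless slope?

For an infinite dry cohesionless slope FS = tanφ'/tanβ, so tanβ = tanφ' / FS.
tanβ = tan26.1° / 1.37 = 0.4899 / 1.37 = 0.3576
β = arctan(0.3576) = 19.68°

β = 19.7°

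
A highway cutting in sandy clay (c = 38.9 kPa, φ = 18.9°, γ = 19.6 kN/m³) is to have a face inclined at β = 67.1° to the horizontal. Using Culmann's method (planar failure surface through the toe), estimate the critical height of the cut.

H_c = 20.75 m

Culmann's analysis gives the critical failure plane at α_cr = (β + φ)/2 = (67.1 + 18.9)/2 = 43.0°, and the critical height
H_c = (4c/γ) · sinβ cosφ / [1 − cos(β − φ)]
    = (4·38.9/19.6) · sin67.1°·cos18.9° / [1 − cos(48.2°)]
    = 7.939 · 0.9212·0.9461 / [1 − 0.6665]
    = 7.939 · 0.8715 / 0.3335
    = 20.75 m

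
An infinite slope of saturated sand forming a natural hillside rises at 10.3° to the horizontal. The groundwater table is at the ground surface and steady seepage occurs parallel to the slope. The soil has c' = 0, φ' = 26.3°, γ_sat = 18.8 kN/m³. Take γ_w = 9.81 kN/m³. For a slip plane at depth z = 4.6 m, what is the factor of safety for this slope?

FS = 1.30

With seepage parallel to the slope and the water table at the surface, the effective normal stress on the slip plane uses the buoyant unit weight γ' = γ_sat − γ_w while the driving shear stress uses γ_sat:
FS = [c' + γ' z cos²β tanφ'] / [γ_sat z sinβ cosβ]
(For c' = 0 this reduces to FS = (γ'/γ_sat)·tanφ'/tanβ.)
γ' = 18.8 − 9.81 = 8.99 kN/m³
Numerator = 0.0 + 8.99·4.6·cos²10.3°·tan26.3° = 0.0 + 8.99·4.6·0.9680·0.4942 = 19.785 kPa
Denominator = 18.8·4.6·sin10.3°·cos10.3° = 18.8·4.6·0.1788·0.9839 = 15.214 kPa
FS = 19.785 / 15.214 = 1.300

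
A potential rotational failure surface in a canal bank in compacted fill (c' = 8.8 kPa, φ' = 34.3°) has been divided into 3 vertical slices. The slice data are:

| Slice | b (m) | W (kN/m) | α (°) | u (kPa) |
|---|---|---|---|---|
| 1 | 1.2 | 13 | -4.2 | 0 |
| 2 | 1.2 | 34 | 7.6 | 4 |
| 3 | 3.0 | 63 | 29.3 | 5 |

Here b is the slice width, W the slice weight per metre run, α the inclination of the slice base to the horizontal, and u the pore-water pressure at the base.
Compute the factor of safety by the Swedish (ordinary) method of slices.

Ordinary method of slices: FS = Σ[c'·Δl_i + (W_i cosα_i − u_i·Δl_i)·tanφ'] / Σ W_i sinα_i, with Δl_i = b_i / cosα_i.
Slice 1: Δl = 1.2/cos(-4.2°) = 1.203 m; N'_1 = 13·cos(-4.2°) − 0·1.203 = 13.0; c'Δl = 10.59; W sinα = -1.0
Slice 2: Δl = 1.2/cos7.6° = 1.211 m; N'_2 = 34·cos7.6° − 4·1.211 = 28.9; c'Δl = 10.65; W sinα = 4.5
Slice 3: Δl = 3.0/cos29.3° = 3.440 m; N'_3 = 63·cos29.3° − 5·3.440 = 37.7; c'Δl = 30.27; W sinα = 30.8
Σc'Δl = 51.5 kN/m; ΣN' = 79.6 kN/m; ΣW sinα = 34.4 kN/m
Resisting = 51.5 + 79.6·tan34.3° = 51.5 + 54.3 = 105.8 kN/m
FS = 105.8 / 34.4 = 3.077

FS = 3.08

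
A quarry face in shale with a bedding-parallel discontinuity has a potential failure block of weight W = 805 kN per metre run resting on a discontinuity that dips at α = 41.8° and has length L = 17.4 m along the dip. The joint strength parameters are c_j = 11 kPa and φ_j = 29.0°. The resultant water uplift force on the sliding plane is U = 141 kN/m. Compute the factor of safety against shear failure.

Resolving the block weight along and normal to the plane and applying the Mohr–Coulomb strength on the joint:
N' = W cosα − U = 805·cos41.8° − 141 = 459.1 kN/m
Driving force T = W sinα = 805·sin41.8° = 536.6 kN/m
Resisting force R = c_j·L + N'·tanφ_j = 11·17.4 + 459.1·tan29.0° = 191.4 + 254.5 = 445.9 kN/m
FS = R / T = 445.9 / 536.6 = 0.831

FS = 0.83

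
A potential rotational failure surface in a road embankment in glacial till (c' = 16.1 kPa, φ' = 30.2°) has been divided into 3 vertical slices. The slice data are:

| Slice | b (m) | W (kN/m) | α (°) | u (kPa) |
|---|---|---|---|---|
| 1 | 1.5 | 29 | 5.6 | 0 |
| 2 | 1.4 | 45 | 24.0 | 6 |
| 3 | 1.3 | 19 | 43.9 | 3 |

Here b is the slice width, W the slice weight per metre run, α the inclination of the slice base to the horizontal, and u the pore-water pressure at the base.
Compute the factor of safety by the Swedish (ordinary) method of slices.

Ordinary method of slices: FS = Σ[c'·Δl_i + (W_i cosα_i − u_i·Δl_i)·tanφ'] / Σ W_i sinα_i, with Δl_i = b_i / cosα_i.
Slice 1: Δl = 1.5/cos5.6° = 1.507 m; N'_1 = 29·cos5.6° − 0·1.507 = 28.9; c'Δl = 24.27; W sinα = 2.8
Slice 2: Δl = 1.4/cos24.0° = 1.532 m; N'_2 = 45·cos24.0° − 6·1.532 = 31.9; c'Δl = 24.67; W sinα = 18.3
Slice 3: Δl = 1.3/cos43.9° = 1.804 m; N'_3 = 19·cos43.9° − 3·1.804 = 8.3; c'Δl = 29.05; W sinα = 13.2
Σc'Δl = 78.0 kN/m; ΣN' = 69.1 kN/m; ΣW sinα = 34.3 kN/m
Resisting = 78.0 + 69.1·tan30.2° = 78.0 + 40.2 = 118.2 kN/m
FS = 118.2 / 34.3 = 3.445

FS = 3.44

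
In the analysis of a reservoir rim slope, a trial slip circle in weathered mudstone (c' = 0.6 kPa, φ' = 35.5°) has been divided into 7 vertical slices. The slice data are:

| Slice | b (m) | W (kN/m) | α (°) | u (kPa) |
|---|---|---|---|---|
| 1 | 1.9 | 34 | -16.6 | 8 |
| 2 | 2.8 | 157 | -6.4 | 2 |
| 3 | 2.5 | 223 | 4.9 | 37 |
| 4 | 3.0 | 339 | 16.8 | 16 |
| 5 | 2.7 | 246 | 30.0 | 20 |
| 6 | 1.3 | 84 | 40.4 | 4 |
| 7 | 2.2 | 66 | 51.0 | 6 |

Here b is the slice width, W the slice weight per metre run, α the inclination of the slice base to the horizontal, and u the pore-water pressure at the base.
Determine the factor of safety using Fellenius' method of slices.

FS = 1.82

Ordinary method of slices: FS = Σ[c'·Δl_i + (W_i cosα_i − u_i·Δl_i)·tanφ'] / Σ W_i sinα_i, with Δl_i = b_i / cosα_i.
Slice 1: Δl = 1.9/cos(-16.6°) = 1.983 m; N'_1 = 34·cos(-16.6°) − 8·1.983 = 16.7; c'Δl = 1.19; W sinα = -9.7
Slice 2: Δl = 2.8/cos(-6.4°) = 2.818 m; N'_2 = 157·cos(-6.4°) − 2·2.818 = 150.4; c'Δl = 1.69; W sinα = -17.5
Slice 3: Δl = 2.5/cos4.9° = 2.509 m; N'_3 = 223·cos4.9° − 37·2.509 = 129.3; c'Δl = 1.51; W sinα = 19.0
Slice 4: Δl = 3.0/cos16.8° = 3.134 m; N'_4 = 339·cos16.8° − 16·3.134 = 274.4; c'Δl = 1.88; W sinα = 98.0
Slice 5: Δl = 2.7/cos30.0° = 3.118 m; N'_5 = 246·cos30.0° − 20·3.118 = 150.7; c'Δl = 1.87; W sinα = 123.0
Slice 6: Δl = 1.3/cos40.4° = 1.707 m; N'_6 = 84·cos40.4° − 4·1.707 = 57.1; c'Δl = 1.02; W sinα = 54.4
Slice 7: Δl = 2.2/cos51.0° = 3.496 m; N'_7 = 66·cos51.0° − 6·3.496 = 20.6; c'Δl = 2.10; W sinα = 51.3
Σc'Δl = 11.3 kN/m; ΣN' = 799.2 kN/m; ΣW sinα = 318.5 kN/m
Resisting = 11.3 + 799.2·tan35.5° = 11.3 + 570.1 = 581.3 kN/m
FS = 581.3 / 318.5 = 1.825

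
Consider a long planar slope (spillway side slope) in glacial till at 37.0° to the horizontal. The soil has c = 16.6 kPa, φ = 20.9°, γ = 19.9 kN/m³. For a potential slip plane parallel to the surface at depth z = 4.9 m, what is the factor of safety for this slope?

For an infinite slope with a slip plane parallel to the surface (no pore pressure): FS = [c + γz cos²β tanφ] / [γz sinβ cosβ].
γz = 19.9·4.9 = 97.51 kN/m²
Numerator = 16.6 + 97.51·cos²37.0°·tan20.9° = 16.6 + 97.51·0.6378·0.3819 = 40.349 kPa
Denominator = 97.51·sin37.0°·cos37.0° = 97.51·0.6018·0.7986 = 46.866 kPa
FS = 40.349 / 46.866 = 0.861

FS = 0.86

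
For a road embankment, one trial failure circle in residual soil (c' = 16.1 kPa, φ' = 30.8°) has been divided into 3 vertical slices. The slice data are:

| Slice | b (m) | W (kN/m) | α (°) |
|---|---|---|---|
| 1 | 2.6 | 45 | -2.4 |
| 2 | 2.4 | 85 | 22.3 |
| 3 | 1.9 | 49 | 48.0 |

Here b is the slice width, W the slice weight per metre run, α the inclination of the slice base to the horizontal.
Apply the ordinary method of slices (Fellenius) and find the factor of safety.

Ordinary method of slices: FS = Σ[c'·Δl_i + (W_i cosα_i)·tanφ'] / Σ W_i sinα_i, with Δl_i = b_i / cosα_i.
Slice 1: Δl = 2.6/cos(-2.4°) = 2.602 m; N'_1 = 45·cos(-2.4°) = 45.0; c'Δl = 41.90; W sinα = -1.9
Slice 2: Δl = 2.4/cos22.3° = 2.594 m; N'_2 = 85·cos22.3° = 78.6; c'Δl = 41.76; W sinα = 32.3
Slice 3: Δl = 1.9/cos48.0° = 2.840 m; N'_3 = 49·cos48.0° = 32.8; c'Δl = 45.72; W sinα = 36.4
Σc'Δl = 129.4 kN/m; ΣN' = 156.4 kN/m; ΣW sinα = 66.8 kN/m
Resisting = 129.4 + 156.4·tan30.8° = 129.4 + 93.2 = 222.6 kN/m
FS = 222.6 / 66.8 = 3.333

FS = 3.33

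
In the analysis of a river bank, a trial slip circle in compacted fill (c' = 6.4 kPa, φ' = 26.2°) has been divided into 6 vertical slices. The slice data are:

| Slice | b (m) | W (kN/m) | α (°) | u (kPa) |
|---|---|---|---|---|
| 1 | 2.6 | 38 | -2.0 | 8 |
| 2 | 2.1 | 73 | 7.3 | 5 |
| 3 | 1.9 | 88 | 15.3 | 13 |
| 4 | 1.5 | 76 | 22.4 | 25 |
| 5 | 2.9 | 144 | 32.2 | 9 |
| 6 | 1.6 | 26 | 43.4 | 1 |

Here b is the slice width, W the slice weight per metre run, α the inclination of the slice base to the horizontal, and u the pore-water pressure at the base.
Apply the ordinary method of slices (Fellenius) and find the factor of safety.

FS = 1.45

Ordinary method of slices: FS = Σ[c'·Δl_i + (W_i cosα_i − u_i·Δl_i)·tanφ'] / Σ W_i sinα_i, with Δl_i = b_i / cosα_i.
Slice 1: Δl = 2.6/cos(-2.0°) = 2.602 m; N'_1 = 38·cos(-2.0°) − 8·2.602 = 17.2; c'Δl = 16.65; W sinα = -1.3
Slice 2: Δl = 2.1/cos7.3° = 2.117 m; N'_2 = 73·cos7.3° − 5·2.117 = 61.8; c'Δl = 13.55; W sinα = 9.3
Slice 3: Δl = 1.9/cos15.3° = 1.970 m; N'_3 = 88·cos15.3° − 13·1.970 = 59.3; c'Δl = 12.61; W sinα = 23.2
Slice 4: Δl = 1.5/cos22.4° = 1.622 m; N'_4 = 76·cos22.4° − 25·1.622 = 29.7; c'Δl = 10.38; W sinα = 29.0
Slice 5: Δl = 2.9/cos32.2° = 3.427 m; N'_5 = 144·cos32.2° − 9·3.427 = 91.0; c'Δl = 21.93; W sinα = 76.7
Slice 6: Δl = 1.6/cos43.4° = 2.202 m; N'_6 = 26·cos43.4° − 1·2.202 = 16.7; c'Δl = 14.09; W sinα = 17.9
Σc'Δl = 89.2 kN/m; ΣN' = 275.7 kN/m; ΣW sinα = 154.7 kN/m
Resisting = 89.2 + 275.7·tan26.2° = 89.2 + 135.6 = 224.9 kN/m
FS = 224.9 / 154.7 = 1.453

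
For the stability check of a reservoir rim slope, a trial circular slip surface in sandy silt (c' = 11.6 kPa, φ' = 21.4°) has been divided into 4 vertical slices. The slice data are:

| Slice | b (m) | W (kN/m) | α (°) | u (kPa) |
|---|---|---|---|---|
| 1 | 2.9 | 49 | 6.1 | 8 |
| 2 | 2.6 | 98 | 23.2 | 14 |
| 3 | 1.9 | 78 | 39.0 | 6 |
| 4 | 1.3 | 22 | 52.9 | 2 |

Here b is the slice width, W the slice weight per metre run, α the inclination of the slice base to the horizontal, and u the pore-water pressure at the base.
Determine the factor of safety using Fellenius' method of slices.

FS = 1.55

Ordinary method of slices: FS = Σ[c'·Δl_i + (W_i cosα_i − u_i·Δl_i)·tanφ'] / Σ W_i sinα_i, with Δl_i = b_i / cosα_i.
Slice 1: Δl = 2.9/cos6.1° = 2.917 m; N'_1 = 49·cos6.1° − 8·2.917 = 25.4; c'Δl = 33.83; W sinα = 5.2
Slice 2: Δl = 2.6/cos23.2° = 2.829 m; N'_2 = 98·cos23.2° − 14·2.829 = 50.5; c'Δl = 32.81; W sinα = 38.6
Slice 3: Δl = 1.9/cos39.0° = 2.445 m; N'_3 = 78·cos39.0° − 6·2.445 = 45.9; c'Δl = 28.36; W sinα = 49.1
Slice 4: Δl = 1.3/cos52.9° = 2.155 m; N'_4 = 22·cos52.9° − 2·2.155 = 9.0; c'Δl = 25.00; W sinα = 17.5
Σc'Δl = 120.0 kN/m; ΣN' = 130.8 kN/m; ΣW sinα = 110.4 kN/m
Resisting = 120.0 + 130.8·tan21.4° = 120.0 + 51.2 = 171.3 kN/m
FS = 171.3 / 110.4 = 1.551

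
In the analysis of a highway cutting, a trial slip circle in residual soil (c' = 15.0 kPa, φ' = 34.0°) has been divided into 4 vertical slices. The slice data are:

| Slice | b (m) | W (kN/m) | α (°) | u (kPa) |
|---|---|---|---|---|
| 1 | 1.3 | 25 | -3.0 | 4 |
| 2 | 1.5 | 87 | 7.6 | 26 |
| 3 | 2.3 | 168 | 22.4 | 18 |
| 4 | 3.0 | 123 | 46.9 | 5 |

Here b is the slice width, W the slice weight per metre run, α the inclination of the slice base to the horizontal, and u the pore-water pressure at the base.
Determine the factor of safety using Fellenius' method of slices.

Ordinary method of slices: FS = Σ[c'·Δl_i + (W_i cosα_i − u_i·Δl_i)·tanφ'] / Σ W_i sinα_i, with Δl_i = b_i / cosα_i.
Slice 1: Δl = 1.3/cos(-3.0°) = 1.302 m; N'_1 = 25·cos(-3.0°) − 4·1.302 = 19.8; c'Δl = 19.53; W sinα = -1.3
Slice 2: Δl = 1.5/cos7.6° = 1.513 m; N'_2 = 87·cos7.6° − 26·1.513 = 46.9; c'Δl = 22.70; W sinα = 11.5
Slice 3: Δl = 2.3/cos22.4° = 2.488 m; N'_3 = 168·cos22.4° − 18·2.488 = 110.5; c'Δl = 37.32; W sinα = 64.0
Slice 4: Δl = 3.0/cos46.9° = 4.391 m; N'_4 = 123·cos46.9° − 5·4.391 = 62.1; c'Δl = 65.86; W sinα = 89.8
Σc'Δl = 145.4 kN/m; ΣN' = 239.3 kN/m; ΣW sinα = 164.0 kN/m
Resisting = 145.4 + 239.3·tan34.0° = 145.4 + 161.4 = 306.8 kN/m
FS = 306.8 / 164.0 = 1.870

FS = 1.87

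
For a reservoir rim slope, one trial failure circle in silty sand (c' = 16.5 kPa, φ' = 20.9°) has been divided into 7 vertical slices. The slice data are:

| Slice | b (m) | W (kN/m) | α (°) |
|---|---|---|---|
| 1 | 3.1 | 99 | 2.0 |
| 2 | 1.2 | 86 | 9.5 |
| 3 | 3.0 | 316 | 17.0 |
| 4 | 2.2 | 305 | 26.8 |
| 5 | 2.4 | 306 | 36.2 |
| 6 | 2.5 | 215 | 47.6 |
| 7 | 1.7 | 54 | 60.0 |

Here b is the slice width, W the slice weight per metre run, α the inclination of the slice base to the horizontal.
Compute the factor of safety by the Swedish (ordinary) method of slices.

FS = 1.23

Ordinary method of slices: FS = Σ[c'·Δl_i + (W_i cosα_i)·tanφ'] / Σ W_i sinα_i, with Δl_i = b_i / cosα_i.
Slice 1: Δl = 3.1/cos2.0° = 3.102 m; N'_1 = 99·cos2.0° = 98.9; c'Δl = 51.18; W sinα = 3.5
Slice 2: Δl = 1.2/cos9.5° = 1.217 m; N'_2 = 86·cos9.5° = 84.8; c'Δl = 20.08; W sinα = 14.2
Slice 3: Δl = 3.0/cos17.0° = 3.137 m; N'_3 = 316·cos17.0° = 302.2; c'Δl = 51.76; W sinα = 92.4
Slice 4: Δl = 2.2/cos26.8° = 2.465 m; N'_4 = 305·cos26.8° = 272.2; c'Δl = 40.67; W sinα = 137.5
Slice 5: Δl = 2.4/cos36.2° = 2.974 m; N'_5 = 306·cos36.2° = 246.9; c'Δl = 49.07; W sinα = 180.7
Slice 6: Δl = 2.5/cos47.6° = 3.708 m; N'_6 = 215·cos47.6° = 145.0; c'Δl = 61.17; W sinα = 158.8
Slice 7: Δl = 1.7/cos60.0° = 3.400 m; N'_7 = 54·cos60.0° = 27.0; c'Δl = 56.10; W sinα = 46.8
Σc'Δl = 330.0 kN/m; ΣN' = 1177.1 kN/m; ΣW sinα = 633.8 kN/m
Resisting = 330.0 + 1177.1·tan20.9° = 330.0 + 449.5 = 779.5 kN/m
FS = 779.5 / 633.8 = 1.230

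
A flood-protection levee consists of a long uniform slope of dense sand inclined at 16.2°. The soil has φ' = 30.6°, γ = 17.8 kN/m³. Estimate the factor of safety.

FS = 2.04

For a dry cohesionless infinite slope the factor of safety is FS = tanφ' / tanβ.
FS = tan30.6° / tan16.2° = 0.5914 / 0.2905 = 2.036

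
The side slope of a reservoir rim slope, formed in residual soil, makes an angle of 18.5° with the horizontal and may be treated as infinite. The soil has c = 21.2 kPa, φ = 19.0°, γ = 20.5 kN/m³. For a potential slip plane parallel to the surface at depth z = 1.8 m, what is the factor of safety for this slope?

For an infinite slope with a slip plane parallel to the surface (no pore pressure): FS = [c + γz cos²β tanφ] / [γz sinβ cosβ].
γz = 20.5·1.8 = 36.90 kN/m²
Numerator = 21.2 + 36.90·cos²18.5°·tan19.0° = 21.2 + 36.90·0.8993·0.3443 = 32.626 kPa
Denominator = 36.90·sin18.5°·cos18.5° = 36.90·0.3173·0.9483 = 11.103 kPa
FS = 32.626 / 11.103 = 2.938

FS = 2.94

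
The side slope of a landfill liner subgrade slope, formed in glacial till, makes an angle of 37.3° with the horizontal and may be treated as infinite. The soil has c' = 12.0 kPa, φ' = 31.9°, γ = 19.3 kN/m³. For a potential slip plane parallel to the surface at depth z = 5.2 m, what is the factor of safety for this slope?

For an infinite slope with a slip plane parallel to the surface (no pore pressure): FS = [c' + γz cos²β tanφ'] / [γz sinβ cosβ].
γz = 19.3·5.2 = 100.36 kN/m²
Numerator = 12.0 + 100.36·cos²37.3°·tan31.9° = 12.0 + 100.36·0.6328·0.6224 = 51.529 kPa
Denominator = 100.36·sin37.3°·cos37.3° = 100.36·0.6060·0.7955 = 48.378 kPa
FS = 51.529 / 48.378 = 1.065

FS = 1.07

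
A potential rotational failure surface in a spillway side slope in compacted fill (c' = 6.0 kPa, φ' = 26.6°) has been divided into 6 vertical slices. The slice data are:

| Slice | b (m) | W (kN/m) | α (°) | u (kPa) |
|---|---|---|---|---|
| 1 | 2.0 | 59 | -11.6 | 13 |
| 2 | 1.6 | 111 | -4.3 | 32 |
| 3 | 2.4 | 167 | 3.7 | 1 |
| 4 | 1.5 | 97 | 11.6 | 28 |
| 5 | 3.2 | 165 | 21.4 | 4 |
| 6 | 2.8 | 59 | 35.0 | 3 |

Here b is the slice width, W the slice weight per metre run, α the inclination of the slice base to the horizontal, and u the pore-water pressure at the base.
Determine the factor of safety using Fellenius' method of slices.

FS = 3.16

Ordinary method of slices: FS = Σ[c'·Δl_i + (W_i cosα_i − u_i·Δl_i)·tanφ'] / Σ W_i sinα_i, with Δl_i = b_i / cosα_i.
Slice 1: Δl = 2.0/cos(-11.6°) = 2.042 m; N'_1 = 59·cos(-11.6°) − 13·2.042 = 31.3; c'Δl = 12.25; W sinα = -11.9
Slice 2: Δl = 1.6/cos(-4.3°) = 1.605 m; N'_2 = 111·cos(-4.3°) − 32·1.605 = 59.3; c'Δl = 9.63; W sinα = -8.3
Slice 3: Δl = 2.4/cos3.7° = 2.405 m; N'_3 = 167·cos3.7° − 1·2.405 = 164.2; c'Δl = 14.43; W sinα = 10.8
Slice 4: Δl = 1.5/cos11.6° = 1.531 m; N'_4 = 97·cos11.6° − 28·1.531 = 52.1; c'Δl = 9.19; W sinα = 19.5
Slice 5: Δl = 3.2/cos21.4° = 3.437 m; N'_5 = 165·cos21.4° − 4·3.437 = 139.9; c'Δl = 20.62; W sinα = 60.2
Slice 6: Δl = 2.8/cos35.0° = 3.418 m; N'_6 = 59·cos35.0° − 3·3.418 = 38.1; c'Δl = 20.51; W sinα = 33.8
Σc'Δl = 86.6 kN/m; ΣN' = 484.9 kN/m; ΣW sinα = 104.1 kN/m
Resisting = 86.6 + 484.9·tan26.6° = 86.6 + 242.8 = 329.5 kN/m
FS = 329.5 / 104.1 = 3.164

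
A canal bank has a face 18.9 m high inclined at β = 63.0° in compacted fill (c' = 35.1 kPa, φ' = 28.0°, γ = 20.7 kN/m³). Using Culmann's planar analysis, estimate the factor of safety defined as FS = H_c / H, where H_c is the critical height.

H_c = (4c'/γ) · sinβ cosφ' / [1 − cos(β − φ')]
    = (4·35.1/20.7) · sin63.0°·cos28.0° / [1 − cos35.0°]
    = 6.783 · 0.7867 / 0.1808 = 29.51 m
FS = H_c / H = 29.51 / 18.9 = 1.561

FS = 1.56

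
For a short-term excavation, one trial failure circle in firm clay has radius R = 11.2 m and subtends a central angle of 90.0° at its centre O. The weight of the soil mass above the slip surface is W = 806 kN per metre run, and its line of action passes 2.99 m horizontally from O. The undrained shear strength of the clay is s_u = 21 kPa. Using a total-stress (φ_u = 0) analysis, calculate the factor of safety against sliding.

FS = 1.72

Taking moments about the centre O, the resisting moment is provided by the undrained shear strength acting along the arc:
Arc length L_a = R·θ = 11.2·(90.0°·π/180) = 11.2·1.5708 = 17.59 m
M_R = s_u·L_a·R = 21·17.59·11.2 = 4137.9 kN·m/m
M_D = W·d = 806·2.99 = 2409.9 kN·m/m
FS = M_R / M_D = 4137.9 / 2409.9 = 1.717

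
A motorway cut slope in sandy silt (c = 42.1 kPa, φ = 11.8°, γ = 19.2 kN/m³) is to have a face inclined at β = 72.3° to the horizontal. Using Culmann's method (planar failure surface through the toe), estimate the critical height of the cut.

H_c = 16.11 m

Culmann's analysis gives the critical failure plane at α_cr = (β + φ)/2 = (72.3 + 11.8)/2 = 42.0°, and the critical height
H_c = (4c/γ) · sinβ cosφ / [1 − cos(β − φ)]
    = (4·42.1/19.2) · sin72.3°·cos11.8° / [1 − cos(60.5°)]
    = 8.771 · 0.9527·0.9789 / [1 − 0.4924]
    = 8.771 · 0.9325 / 0.5076
    = 16.11 m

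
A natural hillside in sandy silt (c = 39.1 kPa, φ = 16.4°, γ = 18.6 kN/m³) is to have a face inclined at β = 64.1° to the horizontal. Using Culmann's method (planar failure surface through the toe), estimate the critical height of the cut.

Culmann's analysis gives the critical failure plane at α_cr = (β + φ)/2 = (64.1 + 16.4)/2 = 40.2°, and the critical height
H_c = (4c/γ) · sinβ cosφ / [1 − cos(β − φ)]
    = (4·39.1/18.6) · sin64.1°·cos16.4° / [1 − cos(47.7°)]
    = 8.409 · 0.8996·0.9593 / [1 − 0.6730]
    = 8.409 · 0.8630 / 0.3270
    = 22.19 m

H_c = 22.19 m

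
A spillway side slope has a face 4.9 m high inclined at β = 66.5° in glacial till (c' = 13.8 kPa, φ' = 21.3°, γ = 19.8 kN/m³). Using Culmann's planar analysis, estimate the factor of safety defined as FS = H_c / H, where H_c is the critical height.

FS = 1.65

H_c = (4c'/γ) · sinβ cosφ' / [1 − cos(β − φ')]
    = (4·13.8/19.8) · sin66.5°·cos21.3° / [1 − cos45.2°]
    = 2.788 · 0.8544 / 0.2954 = 8.06 m
FS = H_c / H = 8.06 / 4.9 = 1.646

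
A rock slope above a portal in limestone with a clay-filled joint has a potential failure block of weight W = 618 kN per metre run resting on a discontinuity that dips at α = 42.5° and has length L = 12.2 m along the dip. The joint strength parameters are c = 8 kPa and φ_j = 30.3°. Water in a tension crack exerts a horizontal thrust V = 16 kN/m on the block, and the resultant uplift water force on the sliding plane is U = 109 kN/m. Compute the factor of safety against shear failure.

FS = 0.68

Resolving the block weight along and normal to the plane and applying the Mohr–Coulomb strength on the joint:
N' = W cosα − U − V sinα = 618·cos42.5° − 109 − 16·sin42.5° = 335.8 kN/m
Driving force T = W sinα + V cosα = 618·sin42.5° + 16·cos42.5° = 429.3 kN/m
Resisting force R = c·L + N'·tanφ_j = 8·12.2 + 335.8·tan30.3° = 97.6 + 196.2 = 293.8 kN/m
FS = R / T = 293.8 / 429.3 = 0.684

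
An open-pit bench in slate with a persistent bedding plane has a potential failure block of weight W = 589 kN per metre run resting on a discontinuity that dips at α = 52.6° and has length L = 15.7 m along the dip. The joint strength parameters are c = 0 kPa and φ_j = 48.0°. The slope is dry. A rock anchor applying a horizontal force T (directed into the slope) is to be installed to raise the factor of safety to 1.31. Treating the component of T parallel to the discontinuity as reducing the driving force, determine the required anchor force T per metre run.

T = 129 kN/m

Resolving forces along and normal to the sliding plane, with the horizontal anchor force T adding T·sinα to the effective normal force and T·cosα acting up the plane against the driving force:
FS = [cL + (W cosα + T sinα) tanφ_j] / [W sinα − T cosα]
Without the anchor: N' = 357.7 kN/m, driving T_d = 467.9 kN/m, resisting R = 0·15.7 + 357.7·tan48.0° = 397.3 kN/m, FS = 0.85.
Setting FS = 1.31 and solving for T:
1.31·(467.9 − T cos52.6°) = 397.3 + T sin52.6°·tan48.0°
T·(sin52.6°·tan48.0° + 1.31·cos52.6°) = 1.31·467.9 − 397.3
T·(0.7944·1.1106 + 1.31·0.6074) = 613.0 − 397.3 = 215.6
T·1.6779 = 215.6
T = 128.5 kN/m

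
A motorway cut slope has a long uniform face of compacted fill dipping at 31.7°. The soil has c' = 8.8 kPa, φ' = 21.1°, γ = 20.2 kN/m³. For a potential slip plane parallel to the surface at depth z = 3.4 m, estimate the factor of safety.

FS = 0.91

For an infinite slope with a slip plane parallel to the surface (no pore pressure): FS = [c' + γz cos²β tanφ'] / [γz sinβ cosβ].
γz = 20.2·3.4 = 68.68 kN/m²
Numerator = 8.8 + 68.68·cos²31.7°·tan21.1° = 8.8 + 68.68·0.7239·0.3859 = 27.984 kPa
Denominator = 68.68·sin31.7°·cos31.7° = 68.68·0.5255·0.8508 = 30.705 kPa
FS = 27.984 / 30.705 = 0.911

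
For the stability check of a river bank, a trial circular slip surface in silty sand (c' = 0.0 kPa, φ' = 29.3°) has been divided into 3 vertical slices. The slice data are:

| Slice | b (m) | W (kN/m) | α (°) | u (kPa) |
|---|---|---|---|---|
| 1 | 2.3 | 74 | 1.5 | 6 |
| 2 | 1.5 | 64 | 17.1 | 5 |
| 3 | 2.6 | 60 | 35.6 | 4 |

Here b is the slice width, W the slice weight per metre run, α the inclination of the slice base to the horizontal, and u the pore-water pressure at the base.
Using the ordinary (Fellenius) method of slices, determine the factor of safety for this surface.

FS = 1.51

Ordinary method of slices: FS = Σ[c'·Δl_i + (W_i cosα_i − u_i·Δl_i)·tanφ'] / Σ W_i sinα_i, with Δl_i = b_i / cosα_i.
Slice 1: Δl = 2.3/cos1.5° = 2.301 m; N'_1 = 74·cos1.5° − 6·2.301 = 60.2; c'Δl = 0.00; W sinα = 1.9
Slice 2: Δl = 1.5/cos17.1° = 1.569 m; N'_2 = 64·cos17.1° − 5·1.569 = 53.3; c'Δl = 0.00; W sinα = 18.8
Slice 3: Δl = 2.6/cos35.6° = 3.198 m; N'_3 = 60·cos35.6° − 4·3.198 = 36.0; c'Δl = 0.00; W sinα = 34.9
Σc'Δl = 0.0 kN/m; ΣN' = 149.5 kN/m; ΣW sinα = 55.7 kN/m
Resisting = 0.0 + 149.5·tan29.3° = 0.0 + 83.9 = 83.9 kN/m
FS = 83.9 / 55.7 = 1.507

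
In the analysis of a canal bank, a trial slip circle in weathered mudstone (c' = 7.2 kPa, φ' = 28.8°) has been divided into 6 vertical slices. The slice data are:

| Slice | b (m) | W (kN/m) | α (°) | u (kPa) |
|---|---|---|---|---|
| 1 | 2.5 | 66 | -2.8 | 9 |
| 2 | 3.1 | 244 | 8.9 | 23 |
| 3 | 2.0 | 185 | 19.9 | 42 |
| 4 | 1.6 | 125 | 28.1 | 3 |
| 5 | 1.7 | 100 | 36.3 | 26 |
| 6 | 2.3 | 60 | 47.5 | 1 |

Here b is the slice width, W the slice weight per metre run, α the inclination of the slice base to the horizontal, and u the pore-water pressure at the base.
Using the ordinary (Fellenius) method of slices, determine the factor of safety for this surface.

FS = 1.40

Ordinary method of slices: FS = Σ[c'·Δl_i + (W_i cosα_i − u_i·Δl_i)·tanφ'] / Σ W_i sinα_i, with Δl_i = b_i / cosα_i.
Slice 1: Δl = 2.5/cos(-2.8°) = 2.503 m; N'_1 = 66·cos(-2.8°) − 9·2.503 = 43.4; c'Δl = 18.02; W sinα = -3.2
Slice 2: Δl = 3.1/cos8.9° = 3.138 m; N'_2 = 244·cos8.9° − 23·3.138 = 168.9; c'Δl = 22.59; W sinα = 37.7
Slice 3: Δl = 2.0/cos19.9° = 2.127 m; N'_3 = 185·cos19.9° − 42·2.127 = 84.6; c'Δl = 15.31; W sinα = 63.0
Slice 4: Δl = 1.6/cos28.1° = 1.814 m; N'_4 = 125·cos28.1° − 3·1.814 = 104.8; c'Δl = 13.06; W sinα = 58.9
Slice 5: Δl = 1.7/cos36.3° = 2.109 m; N'_5 = 100·cos36.3° − 26·2.109 = 25.7; c'Δl = 15.19; W sinα = 59.2
Slice 6: Δl = 2.3/cos47.5° = 3.404 m; N'_6 = 60·cos47.5° − 1·3.404 = 37.1; c'Δl = 24.51; W sinα = 44.2
Σc'Δl = 108.7 kN/m; ΣN' = 464.6 kN/m; ΣW sinα = 259.8 kN/m
Resisting = 108.7 + 464.6·tan28.8° = 108.7 + 255.4 = 364.1 kN/m
FS = 364.1 / 259.8 = 1.401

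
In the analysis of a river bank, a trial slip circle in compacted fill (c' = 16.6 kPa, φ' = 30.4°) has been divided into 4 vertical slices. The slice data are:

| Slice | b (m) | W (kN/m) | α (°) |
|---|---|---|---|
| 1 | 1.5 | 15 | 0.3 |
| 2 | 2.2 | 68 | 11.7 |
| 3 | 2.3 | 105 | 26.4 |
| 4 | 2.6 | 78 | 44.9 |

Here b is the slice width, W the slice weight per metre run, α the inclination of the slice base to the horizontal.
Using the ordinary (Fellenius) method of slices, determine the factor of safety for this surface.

Ordinary method of slices: FS = Σ[c'·Δl_i + (W_i cosα_i)·tanφ'] / Σ W_i sinα_i, with Δl_i = b_i / cosα_i.
Slice 1: Δl = 1.5/cos0.3° = 1.500 m; N'_1 = 15·cos0.3° = 15.0; c'Δl = 24.90; W sinα = 0.1
Slice 2: Δl = 2.2/cos11.7° = 2.247 m; N'_2 = 68·cos11.7° = 66.6; c'Δl = 37.29; W sinα = 13.8
Slice 3: Δl = 2.3/cos26.4° = 2.568 m; N'_3 = 105·cos26.4° = 94.0; c'Δl = 42.63; W sinα = 46.7
Slice 4: Δl = 2.6/cos44.9° = 3.671 m; N'_4 = 78·cos44.9° = 55.3; c'Δl = 60.93; W sinα = 55.1
Σc'Δl = 165.8 kN/m; ΣN' = 230.9 kN/m; ΣW sinα = 115.6 kN/m
Resisting = 165.8 + 230.9·tan30.4° = 165.8 + 135.5 = 301.2 kN/m
FS = 301.2 / 115.6 = 2.605

FS = 2.61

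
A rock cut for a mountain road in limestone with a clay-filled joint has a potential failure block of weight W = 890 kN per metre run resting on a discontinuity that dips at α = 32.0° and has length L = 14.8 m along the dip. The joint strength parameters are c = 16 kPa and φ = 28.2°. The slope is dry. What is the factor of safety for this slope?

Resolving the block weight along and normal to the plane and applying the Mohr–Coulomb strength on the joint:
N' = W cosα = 890·cos32.0° = 754.8 kN/m
Driving force T = W sinα = 890·sin32.0° = 471.6 kN/m
Resisting force R = c·L + N'·tanφ = 16·14.8 + 754.8·tan28.2° = 236.8 + 404.7 = 641.5 kN/m
FS = R / T = 641.5 / 471.6 = 1.360

FS = 1.36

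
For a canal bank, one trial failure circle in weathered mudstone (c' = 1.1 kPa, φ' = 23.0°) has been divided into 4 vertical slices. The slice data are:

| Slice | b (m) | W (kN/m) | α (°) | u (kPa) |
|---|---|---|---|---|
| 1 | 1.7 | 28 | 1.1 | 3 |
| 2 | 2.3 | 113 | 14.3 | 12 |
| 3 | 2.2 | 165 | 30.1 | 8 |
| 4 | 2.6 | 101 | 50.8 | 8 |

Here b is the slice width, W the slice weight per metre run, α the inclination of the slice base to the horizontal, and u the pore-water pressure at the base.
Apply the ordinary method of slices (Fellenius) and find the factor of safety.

Ordinary method of slices: FS = Σ[c'·Δl_i + (W_i cosα_i − u_i·Δl_i)·tanφ'] / Σ W_i sinα_i, with Δl_i = b_i / cosα_i.
Slice 1: Δl = 1.7/cos1.1° = 1.700 m; N'_1 = 28·cos1.1° − 3·1.700 = 22.9; c'Δl = 1.87; W sinα = 0.5
Slice 2: Δl = 2.3/cos14.3° = 2.374 m; N'_2 = 113·cos14.3° − 12·2.374 = 81.0; c'Δl = 2.61; W sinα = 27.9
Slice 3: Δl = 2.2/cos30.1° = 2.543 m; N'_3 = 165·cos30.1° − 8·2.543 = 122.4; c'Δl = 2.80; W sinα = 82.7
Slice 4: Δl = 2.6/cos50.8° = 4.114 m; N'_4 = 101·cos50.8° − 8·4.114 = 30.9; c'Δl = 4.53; W sinα = 78.3
Σc'Δl = 11.8 kN/m; ΣN' = 257.2 kN/m; ΣW sinα = 189.5 kN/m
Resisting = 11.8 + 257.2·tan23.0° = 11.8 + 109.2 = 121.0 kN/m
FS = 121.0 / 189.5 = 0.639

FS = 0.64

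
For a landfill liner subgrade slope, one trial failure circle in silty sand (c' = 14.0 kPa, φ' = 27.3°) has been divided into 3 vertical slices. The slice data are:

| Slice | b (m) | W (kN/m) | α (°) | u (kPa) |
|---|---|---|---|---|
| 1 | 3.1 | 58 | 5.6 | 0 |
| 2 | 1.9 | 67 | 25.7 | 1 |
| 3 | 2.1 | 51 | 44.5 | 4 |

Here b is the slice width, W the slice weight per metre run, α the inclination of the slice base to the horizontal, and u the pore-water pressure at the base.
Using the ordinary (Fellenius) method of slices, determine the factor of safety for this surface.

Ordinary method of slices: FS = Σ[c'·Δl_i + (W_i cosα_i − u_i·Δl_i)·tanφ'] / Σ W_i sinα_i, with Δl_i = b_i / cosα_i.
Slice 1: Δl = 3.1/cos5.6° = 3.115 m; N'_1 = 58·cos5.6° − 0·3.115 = 57.7; c'Δl = 43.61; W sinα = 5.7
Slice 2: Δl = 1.9/cos25.7° = 2.109 m; N'_2 = 67·cos25.7° − 1·2.109 = 58.3; c'Δl = 29.52; W sinα = 29.1
Slice 3: Δl = 2.1/cos44.5° = 2.944 m; N'_3 = 51·cos44.5° − 4·2.944 = 24.6; c'Δl = 41.22; W sinα = 35.7
Σc'Δl = 114.3 kN/m; ΣN' = 140.6 kN/m; ΣW sinα = 70.5 kN/m
Resisting = 114.3 + 140.6·tan27.3° = 114.3 + 72.6 = 186.9 kN/m
FS = 186.9 / 70.5 = 2.653

FS = 2.65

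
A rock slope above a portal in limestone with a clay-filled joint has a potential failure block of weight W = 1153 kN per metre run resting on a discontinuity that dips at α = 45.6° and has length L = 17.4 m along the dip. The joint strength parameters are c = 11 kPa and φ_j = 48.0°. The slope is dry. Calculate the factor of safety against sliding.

Resolving the block weight along and normal to the plane and applying the Mohr–Coulomb strength on the joint:
N' = W cosα = 1153·cos45.6° = 806.7 kN/m
Driving force T = W sinα = 1153·sin45.6° = 823.8 kN/m
Resisting force R = c·L + N'·tanφ_j = 11·17.4 + 806.7·tan48.0° = 191.4 + 895.9 = 1087.3 kN/m
FS = R / T = 1087.3 / 823.8 = 1.320

FS = 1.32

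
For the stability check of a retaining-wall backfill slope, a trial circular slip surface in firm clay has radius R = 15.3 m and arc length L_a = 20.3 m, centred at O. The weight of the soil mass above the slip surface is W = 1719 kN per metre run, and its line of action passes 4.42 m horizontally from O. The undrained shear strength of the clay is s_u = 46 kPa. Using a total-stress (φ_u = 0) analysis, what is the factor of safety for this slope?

FS = 1.88

Taking moments about the centre O, the resisting moment is provided by the undrained shear strength acting along the arc:
M_R = s_u·L_a·R = 46·20.30·15.3 = 14287.1 kN·m/m
M_D = W·d = 1719·4.42 = 7598.0 kN·m/m
FS = M_R / M_D = 14287.1 / 7598.0 = 1.880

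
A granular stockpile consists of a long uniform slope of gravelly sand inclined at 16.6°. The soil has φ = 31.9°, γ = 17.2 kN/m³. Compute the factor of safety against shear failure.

For a dry cohesionless infinite slope the factor of safety is FS = tanφ / tanβ.
FS = tan31.9° / tan16.6° = 0.6224 / 0.2981 = 2.088

FS = 2.09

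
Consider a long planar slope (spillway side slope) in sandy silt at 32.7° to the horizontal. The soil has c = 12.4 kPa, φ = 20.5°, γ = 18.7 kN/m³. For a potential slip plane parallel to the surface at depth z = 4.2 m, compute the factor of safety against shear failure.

FS = 0.93

For an infinite slope with a slip plane parallel to the surface (no pore pressure): FS = [c + γz cos²β tanφ] / [γz sinβ cosβ].
γz = 18.7·4.2 = 78.54 kN/m²
Numerator = 12.4 + 78.54·cos²32.7°·tan20.5° = 12.4 + 78.54·0.7081·0.3739 = 33.194 kPa
Denominator = 78.54·sin32.7°·cos32.7° = 78.54·0.5402·0.8415 = 35.706 kPa
FS = 33.194 / 35.706 = 0.930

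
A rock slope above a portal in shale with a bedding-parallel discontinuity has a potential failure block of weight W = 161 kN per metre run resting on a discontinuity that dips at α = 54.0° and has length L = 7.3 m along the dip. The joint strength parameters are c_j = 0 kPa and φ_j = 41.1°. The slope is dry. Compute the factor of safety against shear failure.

Resolving the block weight along and normal to the plane and applying the Mohr–Coulomb strength on the joint:
N' = W cosα = 161·cos54.0° = 94.6 kN/m
Driving force T = W sinα = 161·sin54.0° = 130.3 kN/m
Resisting force R = c_j·L + N'·tanφ_j = 0·7.3 + 94.6·tan41.1° = 0.0 + 82.6 = 82.6 kN/m
FS = R / T = 82.6 / 130.3 = 0.634

FS = 0.63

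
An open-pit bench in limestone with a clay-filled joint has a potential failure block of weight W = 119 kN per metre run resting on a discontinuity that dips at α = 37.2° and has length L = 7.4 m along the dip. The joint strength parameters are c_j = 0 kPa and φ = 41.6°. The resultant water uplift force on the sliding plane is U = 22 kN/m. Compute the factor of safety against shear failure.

FS = 0.90

Resolving the block weight along and normal to the plane and applying the Mohr–Coulomb strength on the joint:
N' = W cosα − U = 119·cos37.2° − 22 = 72.8 kN/m
Driving force T = W sinα = 119·sin37.2° = 71.9 kN/m
Resisting force R = c_j·L + N'·tanφ = 0·7.4 + 72.8·tan41.6° = 0.0 + 64.6 = 64.6 kN/m
FS = R / T = 64.6 / 71.9 = 0.898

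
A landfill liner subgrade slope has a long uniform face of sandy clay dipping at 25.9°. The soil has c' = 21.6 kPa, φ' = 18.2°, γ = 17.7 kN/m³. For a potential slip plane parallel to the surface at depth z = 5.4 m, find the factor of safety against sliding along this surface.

For an infinite slope with a slip plane parallel to the surface (no pore pressure): FS = [c' + γz cos²β tanφ'] / [γz sinβ cosβ].
γz = 17.7·5.4 = 95.58 kN/m²
Numerator = 21.6 + 95.58·cos²25.9°·tan18.2° = 21.6 + 95.58·0.8092·0.3288 = 47.029 kPa
Denominator = 95.58·sin25.9°·cos25.9° = 95.58·0.4368·0.8996 = 37.556 kPa
FS = 47.029 / 37.556 = 1.252

FS = 1.25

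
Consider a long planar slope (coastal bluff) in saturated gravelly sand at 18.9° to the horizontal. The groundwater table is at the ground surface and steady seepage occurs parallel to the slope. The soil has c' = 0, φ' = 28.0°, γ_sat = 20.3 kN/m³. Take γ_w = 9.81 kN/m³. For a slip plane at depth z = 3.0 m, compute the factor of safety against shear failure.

With seepage parallel to the slope and the water table at the surface, the effective normal stress on the slip plane uses the buoyant unit weight γ' = γ_sat − γ_w while the driving shear stress uses γ_sat:
FS = [c' + γ' z cos²β tanφ'] / [γ_sat z sinβ cosβ]
(For c' = 0 this reduces to FS = (γ'/γ_sat)·tanφ'/tanβ.)
γ' = 20.3 − 9.81 = 10.49 kN/m³
Numerator = 0.0 + 10.49·3.0·cos²18.9°·tan28.0° = 0.0 + 10.49·3.0·0.8951·0.5317 = 14.977 kPa
Denominator = 20.3·3.0·sin18.9°·cos18.9° = 20.3·3.0·0.3239·0.9461 = 18.663 kPa
FS = 14.977 / 18.663 = 0.803

FS = 0.80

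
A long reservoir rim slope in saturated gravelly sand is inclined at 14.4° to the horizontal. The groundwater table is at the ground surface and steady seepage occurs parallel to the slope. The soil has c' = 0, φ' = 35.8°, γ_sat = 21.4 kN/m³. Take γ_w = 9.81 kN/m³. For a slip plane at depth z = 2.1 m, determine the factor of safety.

FS = 1.52

With seepage parallel to the slope and the water table at the surface, the effective normal stress on the slip plane uses the buoyant unit weight γ' = γ_sat − γ_w while the driving shear stress uses γ_sat:
FS = [c' + γ' z cos²β tanφ'] / [γ_sat z sinβ cosβ]
(For c' = 0 this reduces to FS = (γ'/γ_sat)·tanφ'/tanβ.)
γ' = 21.4 − 9.81 = 11.59 kN/m³
Numerator = 0.0 + 11.59·2.1·cos²14.4°·tan35.8° = 0.0 + 11.59·2.1·0.9382·0.7212 = 16.468 kPa
Denominator = 21.4·2.1·sin14.4°·cos14.4° = 21.4·2.1·0.2487·0.9686 = 10.825 kPa
FS = 16.468 / 10.825 = 1.521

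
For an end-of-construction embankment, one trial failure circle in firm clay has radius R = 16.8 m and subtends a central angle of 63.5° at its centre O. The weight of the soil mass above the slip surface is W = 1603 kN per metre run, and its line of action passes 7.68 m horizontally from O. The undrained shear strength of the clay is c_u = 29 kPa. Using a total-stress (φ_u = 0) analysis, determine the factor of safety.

Taking moments about the centre O, the resisting moment is provided by the undrained shear strength acting along the arc:
Arc length L_a = R·θ = 16.8·(63.5°·π/180) = 16.8·1.1083 = 18.62 m
M_R = c_u·L_a·R = 29·18.62·16.8 = 9071.3 kN·m/m
M_D = W·d = 1603·7.68 = 12311.0 kN·m/m
FS = M_R / M_D = 9071.3 / 12311.0 = 0.737

FS = 0.74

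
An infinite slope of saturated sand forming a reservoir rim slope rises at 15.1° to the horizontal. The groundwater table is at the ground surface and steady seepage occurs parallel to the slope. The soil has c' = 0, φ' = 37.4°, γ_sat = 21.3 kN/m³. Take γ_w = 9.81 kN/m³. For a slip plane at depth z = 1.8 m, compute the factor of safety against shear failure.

With seepage parallel to the slope and the water table at the surface, the effective normal stress on the slip plane uses the buoyant unit weight γ' = γ_sat − γ_w while the driving shear stress uses γ_sat:
FS = [c' + γ' z cos²β tanφ'] / [γ_sat z sinβ cosβ]
(For c' = 0 this reduces to FS = (γ'/γ_sat)·tanφ'/tanβ.)
γ' = 21.3 − 9.81 = 11.49 kN/m³
Numerator = 0.0 + 11.49·1.8·cos²15.1°·tan37.4° = 0.0 + 11.49·1.8·0.9321·0.7646 = 14.740 kPa
Denominator = 21.3·1.8·sin15.1°·cos15.1° = 21.3·1.8·0.2605·0.9655 = 9.643 kPa
FS = 14.740 / 9.643 = 1.529

FS = 1.53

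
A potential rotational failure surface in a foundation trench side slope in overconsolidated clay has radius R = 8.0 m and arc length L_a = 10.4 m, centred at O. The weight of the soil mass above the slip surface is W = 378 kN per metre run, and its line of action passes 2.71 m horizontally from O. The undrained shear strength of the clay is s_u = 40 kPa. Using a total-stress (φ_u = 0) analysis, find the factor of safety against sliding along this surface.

FS = 3.25

Taking moments about the centre O, the resisting moment is provided by the undrained shear strength acting along the arc:
M_R = s_u·L_a·R = 40·10.40·8.0 = 3328.0 kN·m/m
M_D = W·d = 378·2.71 = 1024.4 kN·m/m
FS = M_R / M_D = 3328.0 / 1024.4 = 3.249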